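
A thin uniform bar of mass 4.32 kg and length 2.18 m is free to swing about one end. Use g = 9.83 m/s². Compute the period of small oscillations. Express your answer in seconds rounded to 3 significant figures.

For a physical pendulum T = 2π√(I/(mgd)), with d = 1.090 m from pivot to centre of mass.
I_cm = mL²/12 = 4.32 × 2.18²/12 = 1.711 kg·m²; I = I_cm + md² = 1.711 + 4.32 × 1.090² = 6.843 kg·m².
T = 2π√(6.843/(4.32 × 9.83 × 1.090)) = 2.42 s.

2.42 s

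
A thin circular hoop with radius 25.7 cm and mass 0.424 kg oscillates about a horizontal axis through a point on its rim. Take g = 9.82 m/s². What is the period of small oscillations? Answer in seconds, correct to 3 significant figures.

I_cm = mr² = 0.02800 kg·m². The pivot is at distance d = 0.257 m from the centre of mass.
By the parallel-axis theorem, I = I_cm + md² = 0.02800 + 0.02800 = 0.05601 kg·m².
T = 2π√(I/(mgd)) = 2π√(0.05601/(0.424 × 9.82 × 0.257)) = 1.44 s.

1.44 s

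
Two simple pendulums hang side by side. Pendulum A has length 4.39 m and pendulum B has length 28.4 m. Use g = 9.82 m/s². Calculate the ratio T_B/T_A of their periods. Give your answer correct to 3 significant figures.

T ∝ √L, so T_B/T_A = √(L_B/L_A) = √(28.4/4.39) = 2.54.

2.54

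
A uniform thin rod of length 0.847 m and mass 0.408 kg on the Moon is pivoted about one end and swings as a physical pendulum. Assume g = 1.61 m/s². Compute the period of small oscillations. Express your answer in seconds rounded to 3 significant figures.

For a physical pendulum T = 2π√(I/(mgd)), with d = 0.4235 m from pivot to centre of mass.
I_cm = mL²/12 = 0.408 × 0.847²/12 = 0.02439 kg·m²; I = I_cm + md² = 0.02439 + 0.408 × 0.4235² = 0.09757 kg·m².
T = 2π√(0.09757/(0.408 × 1.61 × 0.4235)) = 3.72 s.

3.72 s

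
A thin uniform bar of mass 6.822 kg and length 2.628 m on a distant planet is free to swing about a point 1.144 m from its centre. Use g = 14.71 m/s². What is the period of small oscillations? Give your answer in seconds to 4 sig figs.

2.102 s

For a physical pendulum T = 2π√(I/(mgd)), with d = 1.1440 m from pivot to centre of mass.
I_cm = mL²/12 = 6.822 × 2.628²/12 = 3.9263 kg·m²; I = I_cm + md² = 3.9263 + 6.822 × 1.1440² = 12.854 kg·m².
T = 2π√(12.854/(6.822 × 14.71 × 1.1440)) = 2.102 s.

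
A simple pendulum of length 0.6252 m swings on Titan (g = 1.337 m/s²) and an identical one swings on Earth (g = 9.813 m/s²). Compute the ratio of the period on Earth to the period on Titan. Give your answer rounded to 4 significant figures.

T ∝ 1/√g, so T₂/T₁ = √(g₁/g₂) = √(1.337/9.813) = 0.3691.

0.3691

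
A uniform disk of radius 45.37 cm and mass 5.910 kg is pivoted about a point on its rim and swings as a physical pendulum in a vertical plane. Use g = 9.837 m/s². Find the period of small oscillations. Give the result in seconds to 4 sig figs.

I_cm = ½mr² = 0.60827 kg·m². The pivot is at distance d = 0.4537 m from the centre of mass.
By the parallel-axis theorem, I = I_cm + md² = 0.60827 + 1.2165 = 1.8248 kg·m².
T = 2π√(I/(mgd)) = 2π√(1.8248/(5.910 × 9.837 × 0.4537)) = 1.653 s.

1.653 s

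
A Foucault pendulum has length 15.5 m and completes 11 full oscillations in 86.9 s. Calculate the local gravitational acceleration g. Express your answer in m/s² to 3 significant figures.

T = 86.9/11 = 7.900 s.
From T = 2π√(L/g), g = 4π²L/T² = 4π² × 15.5/7.900² = 9.80 m/s².

9.80 m/s²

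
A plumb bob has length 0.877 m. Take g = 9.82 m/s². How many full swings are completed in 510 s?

T = 2π√(L/g) = 2π√(0.877/9.82) = 1.878 s.
Number of complete oscillations = ⌊510/1.878⌋ = ⌊271.6⌋ = 271.

271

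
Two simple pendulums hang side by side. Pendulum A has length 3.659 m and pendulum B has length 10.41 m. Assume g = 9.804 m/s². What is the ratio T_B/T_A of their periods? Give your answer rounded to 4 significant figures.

T ∝ √L, so T_B/T_A = √(L_B/L_A) = √(10.41/3.659) = 1.687.

1.687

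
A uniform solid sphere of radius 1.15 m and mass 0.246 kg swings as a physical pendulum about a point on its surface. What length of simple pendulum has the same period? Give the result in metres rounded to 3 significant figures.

1.61 m

The equivalent simple-pendulum length is L_eq = I/(md), where I is about the pivot and d = 1.150 m.
I_cm = (2/5)mR² = 0.1301 kg·m², so I = I_cm + md² = 0.1301 + 0.3253 = 0.4555 kg·m².
L_eq = 0.4555/(0.246 × 1.150) = 1.61 m.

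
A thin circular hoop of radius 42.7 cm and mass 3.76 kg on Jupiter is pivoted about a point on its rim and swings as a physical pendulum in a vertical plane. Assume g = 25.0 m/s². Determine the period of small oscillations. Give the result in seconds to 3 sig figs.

I_cm = mr² = 0.6856 kg·m². The pivot is at distance d = 0.427 m from the centre of mass.
By the parallel-axis theorem, I = I_cm + md² = 0.6856 + 0.6856 = 1.371 kg·m².
T = 2π√(I/(mgd)) = 2π√(1.371/(3.76 × 25.0 × 0.427)) = 1.16 s.

1.16 s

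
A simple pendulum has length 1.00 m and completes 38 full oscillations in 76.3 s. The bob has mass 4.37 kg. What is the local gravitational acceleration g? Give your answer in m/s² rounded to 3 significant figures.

9.79 m/s²

T = 76.3/38 = 2.008 s.
From T = 2π√(L/g), g = 4π²L/T² = 4π² × 1.00/2.008² = 9.79 m/s².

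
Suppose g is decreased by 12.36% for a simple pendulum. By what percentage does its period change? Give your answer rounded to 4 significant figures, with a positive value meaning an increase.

6.819%

T ∝ 1/√g, so T'/T = 1/√(0.87640) = 1.0682.
Percentage change in T = (1.0682 − 1) × 100% = 6.819%.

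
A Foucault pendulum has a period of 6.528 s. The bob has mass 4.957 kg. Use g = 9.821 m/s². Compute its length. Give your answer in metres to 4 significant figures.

10.60 m

From T = 2π√(L/g), L = gT²/(4π²) = 9.821 × 6.5280²/(4π²) = 10.60 m.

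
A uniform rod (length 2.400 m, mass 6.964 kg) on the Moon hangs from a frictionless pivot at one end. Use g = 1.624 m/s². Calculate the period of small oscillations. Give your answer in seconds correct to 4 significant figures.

6.237 s

For a physical pendulum T = 2π√(I/(mgd)), with d = 1.2000 m from pivot to centre of mass.
I_cm = mL²/12 = 6.964 × 2.400²/12 = 3.3427 kg·m²; I = I_cm + md² = 3.3427 + 6.964 × 1.2000² = 13.371 kg·m².
T = 2π√(13.371/(6.964 × 1.624 × 1.2000)) = 6.237 s.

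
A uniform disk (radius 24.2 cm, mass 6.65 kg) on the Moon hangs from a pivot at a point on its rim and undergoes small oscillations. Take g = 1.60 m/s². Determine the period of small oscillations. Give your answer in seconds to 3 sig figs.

2.99 s

I_cm = ½mr² = 0.1947 kg·m². The pivot is at distance d = 0.242 m from the centre of mass.
By the parallel-axis theorem, I = I_cm + md² = 0.1947 + 0.3895 = 0.5842 kg·m².
T = 2π√(I/(mgd)) = 2π√(0.5842/(6.65 × 1.60 × 0.242)) = 2.99 s.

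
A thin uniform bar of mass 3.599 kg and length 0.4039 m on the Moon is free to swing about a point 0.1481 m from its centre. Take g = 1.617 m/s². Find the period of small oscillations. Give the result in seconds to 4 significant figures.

For a physical pendulum T = 2π√(I/(mgd)), with d = 0.14810 m from pivot to centre of mass.
I_cm = mL²/12 = 3.599 × 0.4039²/12 = 0.048927 kg·m²; I = I_cm + md² = 0.048927 + 3.599 × 0.14810² = 0.12787 kg·m².
T = 2π√(0.12787/(3.599 × 1.617 × 0.14810)) = 2.420 s.

2.420 s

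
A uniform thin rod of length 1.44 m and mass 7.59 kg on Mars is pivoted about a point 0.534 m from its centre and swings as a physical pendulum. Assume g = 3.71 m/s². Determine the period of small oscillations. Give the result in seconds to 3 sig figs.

3.02 s

For a physical pendulum T = 2π√(I/(mgd)), with d = 0.5340 m from pivot to centre of mass.
I_cm = mL²/12 = 7.59 × 1.44²/12 = 1.312 kg·m²; I = I_cm + md² = 1.312 + 7.59 × 0.5340² = 3.476 kg·m².
T = 2π√(3.476/(7.59 × 3.71 × 0.5340)) = 3.02 s.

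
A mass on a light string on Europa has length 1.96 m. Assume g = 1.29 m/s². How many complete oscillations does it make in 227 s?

T = 2π√(L/g) = 2π√(1.96/1.29) = 7.745 s.
Number of complete oscillations = ⌊227/7.745⌋ = ⌊29.31⌋ = 29.

29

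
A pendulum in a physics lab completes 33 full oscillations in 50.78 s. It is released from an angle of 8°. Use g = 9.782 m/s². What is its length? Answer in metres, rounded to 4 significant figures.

T = 50.78/33 = 1.5388 s.
From T = 2π√(L/g), L = gT²/(4π²) = 9.782 × 1.5388²/(4π²) = 0.5867 m.

0.5867 m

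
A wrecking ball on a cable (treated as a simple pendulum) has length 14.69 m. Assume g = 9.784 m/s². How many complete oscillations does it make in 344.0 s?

44

T = 2π√(L/g) = 2π√(14.69/9.784) = 7.6990 s.
Number of complete oscillations = ⌊344.0/7.6990⌋ = ⌊44.681⌋ = 44.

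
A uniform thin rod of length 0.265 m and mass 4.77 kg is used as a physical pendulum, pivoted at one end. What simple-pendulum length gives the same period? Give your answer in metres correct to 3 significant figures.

0.177 m

The equivalent simple-pendulum length is L_eq = I/(md), where I is about the pivot and d = 0.1325 m.
I_cm = (1/12)mL² = 0.02791 kg·m², so I = I_cm + md² = 0.02791 + 0.08374 = 0.1117 kg·m².
L_eq = 0.1117/(4.77 × 0.1325) = 0.177 m.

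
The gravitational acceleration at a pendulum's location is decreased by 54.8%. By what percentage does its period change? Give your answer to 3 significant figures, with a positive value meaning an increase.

T ∝ 1/√g, so T'/T = 1/√(0.4520) = 1.487.
Percentage change in T = (1.487 − 1) × 100% = 48.7%.

48.7%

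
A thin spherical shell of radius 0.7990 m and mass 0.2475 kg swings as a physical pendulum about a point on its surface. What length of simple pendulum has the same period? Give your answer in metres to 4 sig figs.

1.332 m

The equivalent simple-pendulum length is L_eq = I/(md), where I is about the pivot and d = 0.79900 m.
I_cm = (2/3)mR² = 0.10534 kg·m², so I = I_cm + md² = 0.10534 + 0.15800 = 0.26334 kg·m².
L_eq = 0.26334/(0.2475 × 0.79900) = 1.332 m.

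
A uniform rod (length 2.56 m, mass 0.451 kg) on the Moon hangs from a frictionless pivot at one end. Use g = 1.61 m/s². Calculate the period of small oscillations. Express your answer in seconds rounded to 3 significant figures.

For a physical pendulum T = 2π√(I/(mgd)), with d = 1.280 m from pivot to centre of mass.
I_cm = mL²/12 = 0.451 × 2.56²/12 = 0.2463 kg·m²; I = I_cm + md² = 0.2463 + 0.451 × 1.280² = 0.9852 kg·m².
T = 2π√(0.9852/(0.451 × 1.61 × 1.280)) = 6.47 s.

6.47 s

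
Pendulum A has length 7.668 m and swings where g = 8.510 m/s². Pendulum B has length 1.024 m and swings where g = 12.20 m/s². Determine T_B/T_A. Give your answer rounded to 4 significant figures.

0.3052

T = 2π√(L/g), so T_B/T_A = √((L_B/g_B)/(L_A/g_A)) = √((1.024/12.20)/(7.668/8.510)) = 0.3052.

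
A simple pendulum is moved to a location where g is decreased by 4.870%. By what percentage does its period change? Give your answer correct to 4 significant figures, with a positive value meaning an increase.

2.528%

T ∝ 1/√g, so T'/T = 1/√(0.95130) = 1.0253.
Percentage change in T = (1.0253 − 1) × 100% = 2.528%.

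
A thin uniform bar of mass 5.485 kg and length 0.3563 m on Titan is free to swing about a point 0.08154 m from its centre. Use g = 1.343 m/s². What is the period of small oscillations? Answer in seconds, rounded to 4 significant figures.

For a physical pendulum T = 2π√(I/(mgd)), with d = 0.081540 m from pivot to centre of mass.
I_cm = mL²/12 = 5.485 × 0.3563²/12 = 0.058027 kg·m²; I = I_cm + md² = 0.058027 + 5.485 × 0.081540² = 0.094495 kg·m².
T = 2π√(0.094495/(5.485 × 1.343 × 0.081540)) = 2.492 s.

2.492 s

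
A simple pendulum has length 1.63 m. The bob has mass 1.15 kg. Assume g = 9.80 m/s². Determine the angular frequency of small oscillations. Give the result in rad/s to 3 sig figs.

2.45 rad/s

ω = √(g/L) = √(9.80/1.63) = 2.45 rad/s.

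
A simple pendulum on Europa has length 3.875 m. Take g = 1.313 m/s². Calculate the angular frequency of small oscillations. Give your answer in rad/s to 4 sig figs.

0.5821 rad/s

ω = √(g/L) = √(1.313/3.875) = 0.5821 rad/s.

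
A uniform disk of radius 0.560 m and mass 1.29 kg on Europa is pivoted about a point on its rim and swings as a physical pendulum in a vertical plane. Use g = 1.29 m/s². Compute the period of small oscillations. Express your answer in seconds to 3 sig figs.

I_cm = ½mr² = 0.2023 kg·m². The pivot is at distance d = 0.560 m from the centre of mass.
By the parallel-axis theorem, I = I_cm + md² = 0.2023 + 0.4045 = 0.6068 kg·m².
T = 2π√(I/(mgd)) = 2π√(0.6068/(1.29 × 1.29 × 0.560)) = 5.07 s.

5.07 s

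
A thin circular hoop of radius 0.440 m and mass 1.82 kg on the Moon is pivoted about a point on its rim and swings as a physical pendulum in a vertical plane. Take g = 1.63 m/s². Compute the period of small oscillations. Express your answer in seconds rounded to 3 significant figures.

4.62 s

I_cm = mr² = 0.3524 kg·m². The pivot is at distance d = 0.440 m from the centre of mass.
By the parallel-axis theorem, I = I_cm + md² = 0.3524 + 0.3524 = 0.7047 kg·m².
T = 2π√(I/(mgd)) = 2π√(0.7047/(1.82 × 1.63 × 0.440)) = 4.62 s.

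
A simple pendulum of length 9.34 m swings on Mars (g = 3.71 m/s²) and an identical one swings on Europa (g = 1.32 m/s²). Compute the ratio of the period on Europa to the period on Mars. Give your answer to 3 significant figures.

1.68

T ∝ 1/√g, so T₂/T₁ = √(g₁/g₂) = √(3.71/1.32) = 1.68.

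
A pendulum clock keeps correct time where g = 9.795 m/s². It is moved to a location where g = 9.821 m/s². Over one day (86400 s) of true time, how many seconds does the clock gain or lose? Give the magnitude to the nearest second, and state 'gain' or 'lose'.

The clock's period scales as T ∝ 1/√g, so T'/T = √(9.795/9.821) = 0.998675.
In 86400 s of true time the clock registers 86400/0.998675 = 86514.6 s, so it gains 115 s.

gain 115 s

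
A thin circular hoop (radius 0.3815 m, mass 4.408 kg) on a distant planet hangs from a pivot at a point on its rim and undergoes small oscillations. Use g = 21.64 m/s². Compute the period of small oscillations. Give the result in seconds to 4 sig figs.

I_cm = mr² = 0.64155 kg·m². The pivot is at distance d = 0.3815 m from the centre of mass.
By the parallel-axis theorem, I = I_cm + md² = 0.64155 + 0.64155 = 1.2831 kg·m².
T = 2π√(I/(mgd)) = 2π√(1.2831/(4.408 × 21.64 × 0.3815)) = 1.180 s.

1.180 s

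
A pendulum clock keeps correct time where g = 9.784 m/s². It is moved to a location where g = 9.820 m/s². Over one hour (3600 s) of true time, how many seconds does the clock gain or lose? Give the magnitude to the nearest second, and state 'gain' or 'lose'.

The clock's period scales as T ∝ 1/√g, so T'/T = √(9.784/9.820) = 0.998165.
In 3600 s of true time the clock registers 3600/0.998165 = 3606.6 s, so it gains 7 s.

gain 7 s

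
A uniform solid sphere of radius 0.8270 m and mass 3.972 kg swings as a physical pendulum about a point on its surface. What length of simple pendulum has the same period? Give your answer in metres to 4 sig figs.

The equivalent simple-pendulum length is L_eq = I/(md), where I is about the pivot and d = 0.82700 m.
I_cm = (2/5)mR² = 1.0866 kg·m², so I = I_cm + md² = 1.0866 + 2.7166 = 3.8032 kg·m².
L_eq = 3.8032/(3.972 × 0.82700) = 1.158 m.

1.158 m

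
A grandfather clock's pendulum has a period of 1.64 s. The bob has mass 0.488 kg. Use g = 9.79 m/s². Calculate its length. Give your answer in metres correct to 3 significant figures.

From T = 2π√(L/g), L = gT²/(4π²) = 9.79 × 1.640²/(4π²) = 0.667 m.

0.667 m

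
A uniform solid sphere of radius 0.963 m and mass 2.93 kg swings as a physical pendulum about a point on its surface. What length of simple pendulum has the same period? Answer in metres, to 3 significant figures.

The equivalent simple-pendulum length is L_eq = I/(md), where I is about the pivot and d = 0.9630 m.
I_cm = (2/5)mR² = 1.087 kg·m², so I = I_cm + md² = 1.087 + 2.717 = 3.804 kg·m².
L_eq = 3.804/(2.93 × 0.9630) = 1.35 m.

1.35 m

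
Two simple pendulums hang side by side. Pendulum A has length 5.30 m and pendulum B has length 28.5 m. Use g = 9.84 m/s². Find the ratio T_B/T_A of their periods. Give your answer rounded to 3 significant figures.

T ∝ √L, so T_B/T_A = √(L_B/L_A) = √(28.5/5.30) = 2.32.

2.32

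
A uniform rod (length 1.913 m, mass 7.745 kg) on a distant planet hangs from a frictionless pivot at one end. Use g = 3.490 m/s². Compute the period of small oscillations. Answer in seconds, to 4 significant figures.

For a physical pendulum T = 2π√(I/(mgd)), with d = 0.95650 m from pivot to centre of mass.
I_cm = mL²/12 = 7.745 × 1.913²/12 = 2.3619 kg·m²; I = I_cm + md² = 2.3619 + 7.745 × 0.95650² = 9.4478 kg·m².
T = 2π√(9.4478/(7.745 × 3.490 × 0.95650)) = 3.798 s.

3.798 s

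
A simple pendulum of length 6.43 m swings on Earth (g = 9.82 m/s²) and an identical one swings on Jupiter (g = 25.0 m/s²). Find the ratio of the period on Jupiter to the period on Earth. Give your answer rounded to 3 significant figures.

T ∝ 1/√g, so T₂/T₁ = √(g₁/g₂) = √(9.82/25.0) = 0.627.

0.627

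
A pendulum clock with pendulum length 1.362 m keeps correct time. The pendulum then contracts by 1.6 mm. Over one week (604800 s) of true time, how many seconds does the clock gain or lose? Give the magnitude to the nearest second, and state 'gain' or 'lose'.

gain 356 s

T ∝ √L, so T'/T = √(1.36040/1.362) = 0.999412.
In 604800 s of true time the clock registers 604800/0.999412 = 605155.6 s, so it gains 356 s.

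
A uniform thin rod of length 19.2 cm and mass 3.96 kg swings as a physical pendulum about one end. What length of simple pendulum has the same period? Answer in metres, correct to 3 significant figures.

0.128 m

The equivalent simple-pendulum length is L_eq = I/(md), where I is about the pivot and d = 0.09600 m.
I_cm = (1/12)mL² = 0.01217 kg·m², so I = I_cm + md² = 0.01217 + 0.03650 = 0.04866 kg·m².
L_eq = 0.04866/(3.96 × 0.09600) = 0.128 m.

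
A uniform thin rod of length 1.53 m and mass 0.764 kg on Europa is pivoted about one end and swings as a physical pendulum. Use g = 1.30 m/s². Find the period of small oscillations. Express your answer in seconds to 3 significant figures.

5.57 s

For a physical pendulum T = 2π√(I/(mgd)), with d = 0.7650 m from pivot to centre of mass.
I_cm = mL²/12 = 0.764 × 1.53²/12 = 0.1490 kg·m²; I = I_cm + md² = 0.1490 + 0.764 × 0.7650² = 0.5961 kg·m².
T = 2π√(0.5961/(0.764 × 1.30 × 0.7650)) = 5.57 s.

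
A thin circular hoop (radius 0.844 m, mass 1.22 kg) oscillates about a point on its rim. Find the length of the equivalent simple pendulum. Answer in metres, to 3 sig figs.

1.69 m

The equivalent simple-pendulum length is L_eq = I/(md), where I is about the pivot and d = 0.8440 m.
I_cm = mR² = 0.8690 kg·m², so I = I_cm + md² = 0.8690 + 0.8690 = 1.738 kg·m².
L_eq = 1.738/(1.22 × 0.8440) = 1.69 m.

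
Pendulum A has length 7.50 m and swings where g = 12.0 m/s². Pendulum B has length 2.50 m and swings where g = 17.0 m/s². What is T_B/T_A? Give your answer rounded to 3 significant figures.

0.485

T = 2π√(L/g), so T_B/T_A = √((L_B/g_B)/(L_A/g_A)) = √((2.50/17.0)/(7.50/12.0)) = 0.485.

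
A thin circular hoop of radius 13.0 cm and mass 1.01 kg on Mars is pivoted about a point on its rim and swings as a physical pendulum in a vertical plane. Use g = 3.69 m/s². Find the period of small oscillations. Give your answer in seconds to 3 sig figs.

1.67 s

I_cm = mr² = 0.01707 kg·m². The pivot is at distance d = 0.130 m from the centre of mass.
By the parallel-axis theorem, I = I_cm + md² = 0.01707 + 0.01707 = 0.03414 kg·m².
T = 2π√(I/(mgd)) = 2π√(0.03414/(1.01 × 3.69 × 0.130)) = 1.67 s.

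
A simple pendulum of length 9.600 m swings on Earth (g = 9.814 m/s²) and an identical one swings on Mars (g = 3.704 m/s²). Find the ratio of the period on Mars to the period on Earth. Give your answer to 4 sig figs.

1.628

T ∝ 1/√g, so T₂/T₁ = √(g₁/g₂) = √(9.814/3.704) = 1.628.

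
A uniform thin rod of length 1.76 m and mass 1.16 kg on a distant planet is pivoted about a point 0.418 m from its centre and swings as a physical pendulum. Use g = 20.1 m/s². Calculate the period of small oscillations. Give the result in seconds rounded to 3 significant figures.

1.43 s

For a physical pendulum T = 2π√(I/(mgd)), with d = 0.4180 m from pivot to centre of mass.
I_cm = mL²/12 = 1.16 × 1.76²/12 = 0.2994 kg·m²; I = I_cm + md² = 0.2994 + 1.16 × 0.4180² = 0.5021 kg·m².
T = 2π√(0.5021/(1.16 × 20.1 × 0.4180)) = 1.43 s.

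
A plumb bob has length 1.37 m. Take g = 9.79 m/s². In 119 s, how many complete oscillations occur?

T = 2π√(L/g) = 2π√(1.37/9.79) = 2.350 s.
Number of complete oscillations = ⌊119/2.350⌋ = ⌊50.63⌋ = 50.

50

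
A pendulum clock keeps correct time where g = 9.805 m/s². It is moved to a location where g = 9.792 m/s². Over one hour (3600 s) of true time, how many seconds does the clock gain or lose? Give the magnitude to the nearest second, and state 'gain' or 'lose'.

The clock's period scales as T ∝ 1/√g, so T'/T = √(9.805/9.792) = 1.00066.
In 3600 s of true time the clock registers 3600/1.00066 = 3597.6 s, so it loses 2 s.

lose 2 s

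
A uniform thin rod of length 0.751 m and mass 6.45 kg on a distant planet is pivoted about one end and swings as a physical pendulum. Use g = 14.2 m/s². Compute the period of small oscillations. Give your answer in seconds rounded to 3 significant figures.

1.18 s

For a physical pendulum T = 2π√(I/(mgd)), with d = 0.3755 m from pivot to centre of mass.
I_cm = mL²/12 = 6.45 × 0.751²/12 = 0.3032 kg·m²; I = I_cm + md² = 0.3032 + 6.45 × 0.3755² = 1.213 kg·m².
T = 2π√(1.213/(6.45 × 14.2 × 0.3755)) = 1.18 s.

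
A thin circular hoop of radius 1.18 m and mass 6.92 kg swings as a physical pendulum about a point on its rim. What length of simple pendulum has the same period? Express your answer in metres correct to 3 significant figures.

2.36 m

The equivalent simple-pendulum length is L_eq = I/(md), where I is about the pivot and d = 1.180 m.
I_cm = mR² = 9.635 kg·m², so I = I_cm + md² = 9.635 + 9.635 = 19.27 kg·m².
L_eq = 19.27/(6.92 × 1.180) = 2.36 m.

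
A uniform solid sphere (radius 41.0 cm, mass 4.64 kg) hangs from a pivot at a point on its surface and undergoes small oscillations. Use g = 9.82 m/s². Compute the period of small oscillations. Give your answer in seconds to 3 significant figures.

I_cm = (2/5)mr² = 0.3120 kg·m². The pivot is at distance d = 0.410 m from the centre of mass.
By the parallel-axis theorem, I = I_cm + md² = 0.3120 + 0.7800 = 1.092 kg·m².
T = 2π√(I/(mgd)) = 2π√(1.092/(4.64 × 9.82 × 0.410)) = 1.52 s.

1.52 s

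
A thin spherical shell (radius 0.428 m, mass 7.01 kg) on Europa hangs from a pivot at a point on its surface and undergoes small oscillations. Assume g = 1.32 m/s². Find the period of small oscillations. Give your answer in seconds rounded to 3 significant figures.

I_cm = (2/3)mr² = 0.8561 kg·m². The pivot is at distance d = 0.428 m from the centre of mass.
By the parallel-axis theorem, I = I_cm + md² = 0.8561 + 1.284 = 2.140 kg·m².
T = 2π√(I/(mgd)) = 2π√(2.140/(7.01 × 1.32 × 0.428)) = 4.62 s.

4.62 s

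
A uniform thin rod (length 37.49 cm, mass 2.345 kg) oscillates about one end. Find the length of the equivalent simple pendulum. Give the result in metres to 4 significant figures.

0.2499 m

The equivalent simple-pendulum length is L_eq = I/(md), where I is about the pivot and d = 0.18745 m.
I_cm = (1/12)mL² = 0.027466 kg·m², so I = I_cm + md² = 0.027466 + 0.082397 = 0.10986 kg·m².
L_eq = 0.10986/(2.345 × 0.18745) = 0.2499 m.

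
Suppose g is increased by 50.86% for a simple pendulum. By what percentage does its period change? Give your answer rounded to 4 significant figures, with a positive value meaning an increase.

-18.58%

T ∝ 1/√g, so T'/T = 1/√(1.5086) = 0.81417.
Percentage change in T = (0.81417 − 1) × 100% = -18.58%.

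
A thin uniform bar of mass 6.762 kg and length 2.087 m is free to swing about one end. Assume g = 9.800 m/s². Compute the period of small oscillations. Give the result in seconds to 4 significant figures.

For a physical pendulum T = 2π√(I/(mgd)), with d = 1.0435 m from pivot to centre of mass.
I_cm = mL²/12 = 6.762 × 2.087²/12 = 2.4544 kg·m²; I = I_cm + md² = 2.4544 + 6.762 × 1.0435² = 9.8175 kg·m².
T = 2π√(9.8175/(6.762 × 9.800 × 1.0435)) = 2.367 s.

2.367 s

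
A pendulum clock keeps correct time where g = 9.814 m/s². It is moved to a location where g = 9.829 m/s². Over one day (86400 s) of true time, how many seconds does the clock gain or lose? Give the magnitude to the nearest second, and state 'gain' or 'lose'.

The clock's period scales as T ∝ 1/√g, so T'/T = √(9.814/9.829) = 0.999237.
In 86400 s of true time the clock registers 86400/0.999237 = 86466.0 s, so it gains 66 s.

gain 66 s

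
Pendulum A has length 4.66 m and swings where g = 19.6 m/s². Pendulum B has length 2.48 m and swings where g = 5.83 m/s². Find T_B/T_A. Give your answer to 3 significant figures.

1.34

T = 2π√(L/g), so T_B/T_A = √((L_B/g_B)/(L_A/g_A)) = √((2.48/5.83)/(4.66/19.6)) = 1.34.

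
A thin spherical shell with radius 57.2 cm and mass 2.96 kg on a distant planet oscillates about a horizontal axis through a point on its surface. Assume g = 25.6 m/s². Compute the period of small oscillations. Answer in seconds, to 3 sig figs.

1.21 s

I_cm = (2/3)mr² = 0.6456 kg·m². The pivot is at distance d = 0.572 m from the centre of mass.
By the parallel-axis theorem, I = I_cm + md² = 0.6456 + 0.9685 = 1.614 kg·m².
T = 2π√(I/(mgd)) = 2π√(1.614/(2.96 × 25.6 × 0.572)) = 1.21 s.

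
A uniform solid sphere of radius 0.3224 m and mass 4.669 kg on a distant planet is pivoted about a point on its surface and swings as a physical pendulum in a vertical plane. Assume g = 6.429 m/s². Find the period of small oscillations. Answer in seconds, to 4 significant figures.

1.665 s

I_cm = (2/5)mr² = 0.19412 kg·m². The pivot is at distance d = 0.3224 m from the centre of mass.
By the parallel-axis theorem, I = I_cm + md² = 0.19412 + 0.48530 = 0.67943 kg·m².
T = 2π√(I/(mgd)) = 2π√(0.67943/(4.669 × 6.429 × 0.3224)) = 1.665 s.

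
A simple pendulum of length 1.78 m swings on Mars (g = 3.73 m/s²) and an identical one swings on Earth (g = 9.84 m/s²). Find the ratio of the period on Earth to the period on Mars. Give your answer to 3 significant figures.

T ∝ 1/√g, so T₂/T₁ = √(g₁/g₂) = √(3.73/9.84) = 0.616.

0.616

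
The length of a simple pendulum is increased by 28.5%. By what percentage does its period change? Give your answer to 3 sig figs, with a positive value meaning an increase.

13.4%

T ∝ √L, so T'/T = √(1.285) = 1.134.
Percentage change in T = (1.134 − 1) × 100% = 13.4%.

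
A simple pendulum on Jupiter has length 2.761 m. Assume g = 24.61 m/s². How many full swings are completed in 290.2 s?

T = 2π√(L/g) = 2π√(2.761/24.61) = 2.1045 s.
Number of complete oscillations = ⌊290.2/2.1045⌋ = ⌊137.89⌋ = 137.

137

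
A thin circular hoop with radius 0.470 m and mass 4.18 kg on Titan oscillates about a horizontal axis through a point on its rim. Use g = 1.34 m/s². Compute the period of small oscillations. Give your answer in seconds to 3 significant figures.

I_cm = mr² = 0.9234 kg·m². The pivot is at distance d = 0.470 m from the centre of mass.
By the parallel-axis theorem, I = I_cm + md² = 0.9234 + 0.9234 = 1.847 kg·m².
T = 2π√(I/(mgd)) = 2π√(1.847/(4.18 × 1.34 × 0.470)) = 5.26 s.

5.26 s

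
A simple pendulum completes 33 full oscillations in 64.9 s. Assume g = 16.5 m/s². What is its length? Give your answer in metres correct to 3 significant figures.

T = 64.9/33 = 1.967 s.
From T = 2π√(L/g), L = gT²/(4π²) = 16.5 × 1.967²/(4π²) = 1.62 m.

1.62 m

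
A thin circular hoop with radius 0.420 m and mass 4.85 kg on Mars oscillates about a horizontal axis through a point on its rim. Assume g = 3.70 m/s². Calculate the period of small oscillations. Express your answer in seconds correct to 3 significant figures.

2.99 s

I_cm = mr² = 0.8555 kg·m². The pivot is at distance d = 0.420 m from the centre of mass.
By the parallel-axis theorem, I = I_cm + md² = 0.8555 + 0.8555 = 1.711 kg·m².
T = 2π√(I/(mgd)) = 2π√(1.711/(4.85 × 3.70 × 0.420)) = 2.99 s.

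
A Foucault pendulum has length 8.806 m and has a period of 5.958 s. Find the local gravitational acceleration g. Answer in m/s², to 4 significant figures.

9.793 m/s²

From T = 2π√(L/g), g = 4π²L/T² = 4π² × 8.806/5.9580² = 9.793 m/s².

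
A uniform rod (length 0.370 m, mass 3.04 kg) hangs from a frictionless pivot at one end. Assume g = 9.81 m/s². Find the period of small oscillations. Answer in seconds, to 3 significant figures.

0.996 s

For a physical pendulum T = 2π√(I/(mgd)), with d = 0.1850 m from pivot to centre of mass.
I_cm = mL²/12 = 3.04 × 0.370²/12 = 0.03468 kg·m²; I = I_cm + md² = 0.03468 + 3.04 × 0.1850² = 0.1387 kg·m².
T = 2π√(0.1387/(3.04 × 9.81 × 0.1850)) = 0.996 s.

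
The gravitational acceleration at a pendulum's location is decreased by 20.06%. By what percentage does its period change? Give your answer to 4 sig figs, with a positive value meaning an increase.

11.85%

T ∝ 1/√g, so T'/T = 1/√(0.79940) = 1.1185.
Percentage change in T = (1.1185 − 1) × 100% = 11.85%.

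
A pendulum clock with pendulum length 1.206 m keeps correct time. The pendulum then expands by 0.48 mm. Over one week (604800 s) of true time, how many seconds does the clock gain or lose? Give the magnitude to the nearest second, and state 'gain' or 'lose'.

lose 120 s

T ∝ √L, so T'/T = √(1.20648/1.206) = 1.00020.
In 604800 s of true time the clock registers 604800/1.00020 = 604679.7 s, so it loses 120 s.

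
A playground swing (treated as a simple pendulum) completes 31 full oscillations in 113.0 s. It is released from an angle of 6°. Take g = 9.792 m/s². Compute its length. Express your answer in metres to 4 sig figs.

T = 113.0/31 = 3.6452 s.
From T = 2π√(L/g), L = gT²/(4π²) = 9.792 × 3.6452²/(4π²) = 3.296 m.

3.296 m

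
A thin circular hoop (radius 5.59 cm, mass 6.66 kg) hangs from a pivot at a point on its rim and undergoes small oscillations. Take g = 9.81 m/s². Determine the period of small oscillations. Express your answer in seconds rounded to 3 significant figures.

I_cm = mr² = 0.02081 kg·m². The pivot is at distance d = 0.0559 m from the centre of mass.
By the parallel-axis theorem, I = I_cm + md² = 0.02081 + 0.02081 = 0.04162 kg·m².
T = 2π√(I/(mgd)) = 2π√(0.04162/(6.66 × 9.81 × 0.0559)) = 0.671 s.

0.671 s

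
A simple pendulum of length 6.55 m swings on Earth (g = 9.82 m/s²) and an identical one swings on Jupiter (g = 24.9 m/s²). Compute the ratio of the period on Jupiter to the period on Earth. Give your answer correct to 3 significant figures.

0.628

T ∝ 1/√g, so T₂/T₁ = √(g₁/g₂) = √(9.82/24.9) = 0.628.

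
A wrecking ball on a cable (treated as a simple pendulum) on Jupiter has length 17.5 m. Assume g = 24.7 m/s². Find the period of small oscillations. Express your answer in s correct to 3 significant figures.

5.29 s

T = 2π√(L/g) = 2π√(17.5/24.7) = 2π × 0.8417 = 5.29 s.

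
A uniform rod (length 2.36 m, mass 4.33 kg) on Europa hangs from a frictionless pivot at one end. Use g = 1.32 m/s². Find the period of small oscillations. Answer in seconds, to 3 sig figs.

For a physical pendulum T = 2π√(I/(mgd)), with d = 1.180 m from pivot to centre of mass.
I_cm = mL²/12 = 4.33 × 2.36²/12 = 2.010 kg·m²; I = I_cm + md² = 2.010 + 4.33 × 1.180² = 8.039 kg·m².
T = 2π√(8.039/(4.33 × 1.32 × 1.180)) = 6.86 s.

6.86 s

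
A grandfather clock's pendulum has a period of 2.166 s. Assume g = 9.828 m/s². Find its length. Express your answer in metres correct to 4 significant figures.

1.168 m

From T = 2π√(L/g), L = gT²/(4π²) = 9.828 × 2.1660²/(4π²) = 1.168 m.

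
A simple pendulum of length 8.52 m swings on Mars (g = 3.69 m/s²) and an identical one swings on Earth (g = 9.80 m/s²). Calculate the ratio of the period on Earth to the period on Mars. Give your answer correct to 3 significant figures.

0.614

T ∝ 1/√g, so T₂/T₁ = √(g₁/g₂) = √(3.69/9.80) = 0.614.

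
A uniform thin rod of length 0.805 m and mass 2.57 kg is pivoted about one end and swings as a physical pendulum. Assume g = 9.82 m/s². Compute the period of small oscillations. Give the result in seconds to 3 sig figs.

For a physical pendulum T = 2π√(I/(mgd)), with d = 0.4025 m from pivot to centre of mass.
I_cm = mL²/12 = 2.57 × 0.805²/12 = 0.1388 kg·m²; I = I_cm + md² = 0.1388 + 2.57 × 0.4025² = 0.5551 kg·m².
T = 2π√(0.5551/(2.57 × 9.82 × 0.4025)) = 1.47 s.

1.47 s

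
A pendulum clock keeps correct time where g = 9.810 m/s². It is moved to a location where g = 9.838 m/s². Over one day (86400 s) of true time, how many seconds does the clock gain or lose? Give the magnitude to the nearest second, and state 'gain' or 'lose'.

gain 123 s

The clock's period scales as T ∝ 1/√g, so T'/T = √(9.810/9.838) = 0.998576.
In 86400 s of true time the clock registers 86400/0.998576 = 86523.2 s, so it gains 123 s.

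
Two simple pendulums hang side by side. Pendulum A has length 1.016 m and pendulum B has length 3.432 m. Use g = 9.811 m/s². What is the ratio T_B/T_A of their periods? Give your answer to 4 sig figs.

1.838

T ∝ √L, so T_B/T_A = √(L_B/L_A) = √(3.432/1.016) = 1.838.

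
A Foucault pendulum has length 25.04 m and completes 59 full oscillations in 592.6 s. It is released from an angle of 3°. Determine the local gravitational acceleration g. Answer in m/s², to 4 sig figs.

T = 592.6/59 = 10.044 s.
From T = 2π√(L/g), g = 4π²L/T² = 4π² × 25.04/10.044² = 9.799 m/s².

9.799 m/s²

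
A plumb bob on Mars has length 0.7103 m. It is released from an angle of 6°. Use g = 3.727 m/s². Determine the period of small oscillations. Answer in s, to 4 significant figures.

2.743 s

T = 2π√(L/g) = 2π√(0.7103/3.727) = 2π × 0.43656 = 2.743 s.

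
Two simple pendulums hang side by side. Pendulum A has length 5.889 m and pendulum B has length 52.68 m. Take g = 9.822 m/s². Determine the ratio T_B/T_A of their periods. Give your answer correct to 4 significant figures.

2.991

T ∝ √L, so T_B/T_A = √(L_B/L_A) = √(52.68/5.889) = 2.991.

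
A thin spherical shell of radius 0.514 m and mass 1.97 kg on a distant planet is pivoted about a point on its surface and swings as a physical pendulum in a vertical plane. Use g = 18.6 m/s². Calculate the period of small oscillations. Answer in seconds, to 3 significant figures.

1.35 s

I_cm = (2/3)mr² = 0.3470 kg·m². The pivot is at distance d = 0.514 m from the centre of mass.
By the parallel-axis theorem, I = I_cm + md² = 0.3470 + 0.5205 = 0.8674 kg·m².
T = 2π√(I/(mgd)) = 2π√(0.8674/(1.97 × 18.6 × 0.514)) = 1.35 s.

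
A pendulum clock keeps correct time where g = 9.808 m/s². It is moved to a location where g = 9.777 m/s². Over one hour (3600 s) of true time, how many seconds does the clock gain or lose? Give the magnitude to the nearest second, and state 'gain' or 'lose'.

The clock's period scales as T ∝ 1/√g, so T'/T = √(9.808/9.777) = 1.00158.
In 3600 s of true time the clock registers 3600/1.00158 = 3594.3 s, so it loses 6 s.

lose 6 s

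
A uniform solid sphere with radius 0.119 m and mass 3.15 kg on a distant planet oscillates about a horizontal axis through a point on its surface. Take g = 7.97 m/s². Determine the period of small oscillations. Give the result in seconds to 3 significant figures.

I_cm = (2/5)mr² = 0.01784 kg·m². The pivot is at distance d = 0.119 m from the centre of mass.
By the parallel-axis theorem, I = I_cm + md² = 0.01784 + 0.04461 = 0.06245 kg·m².
T = 2π√(I/(mgd)) = 2π√(0.06245/(3.15 × 7.97 × 0.119)) = 0.908 s.

0.908 s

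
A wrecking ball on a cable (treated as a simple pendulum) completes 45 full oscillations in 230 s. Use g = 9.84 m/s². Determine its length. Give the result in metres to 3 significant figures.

T = 230/45 = 5.111 s.
From T = 2π√(L/g), L = gT²/(4π²) = 9.84 × 5.111²/(4π²) = 6.51 m.

6.51 m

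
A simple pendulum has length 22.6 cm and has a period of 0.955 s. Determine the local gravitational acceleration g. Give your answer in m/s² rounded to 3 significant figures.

From T = 2π√(L/g), g = 4π²L/T² = 4π² × 0.226/0.9550² = 9.78 m/s².

9.78 m/s²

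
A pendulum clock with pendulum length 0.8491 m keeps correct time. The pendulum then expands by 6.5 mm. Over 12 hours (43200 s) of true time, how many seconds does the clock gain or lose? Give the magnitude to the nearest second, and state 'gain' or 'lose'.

lose 164 s

T ∝ √L, so T'/T = √(0.85560/0.8491) = 1.00382.
In 43200 s of true time the clock registers 43200/1.00382 = 43035.6 s, so it loses 164 s.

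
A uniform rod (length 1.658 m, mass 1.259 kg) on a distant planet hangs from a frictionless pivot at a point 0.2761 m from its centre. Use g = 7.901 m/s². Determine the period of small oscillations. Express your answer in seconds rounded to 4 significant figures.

For a physical pendulum T = 2π√(I/(mgd)), with d = 0.27610 m from pivot to centre of mass.
I_cm = mL²/12 = 1.259 × 1.658²/12 = 0.28841 kg·m²; I = I_cm + md² = 0.28841 + 1.259 × 0.27610² = 0.38439 kg·m².
T = 2π√(0.38439/(1.259 × 7.901 × 0.27610)) = 2.351 s.

2.351 s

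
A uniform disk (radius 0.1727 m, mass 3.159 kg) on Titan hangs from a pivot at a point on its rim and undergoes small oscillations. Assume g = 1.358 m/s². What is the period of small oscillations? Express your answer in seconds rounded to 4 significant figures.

2.744 s

I_cm = ½mr² = 0.047109 kg·m². The pivot is at distance d = 0.1727 m from the centre of mass.
By the parallel-axis theorem, I = I_cm + md² = 0.047109 + 0.094218 = 0.14133 kg·m².
T = 2π√(I/(mgd)) = 2π√(0.14133/(3.159 × 1.358 × 0.1727)) = 2.744 s.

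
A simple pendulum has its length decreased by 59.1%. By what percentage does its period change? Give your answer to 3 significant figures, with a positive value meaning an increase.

T ∝ √L, so T'/T = √(0.4090) = 0.6395.
Percentage change in T = (0.6395 − 1) × 100% = -36.0%.

-36.0%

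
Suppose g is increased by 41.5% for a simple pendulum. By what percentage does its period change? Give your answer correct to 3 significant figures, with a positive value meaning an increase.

T ∝ 1/√g, so T'/T = 1/√(1.415) = 0.8407.
Percentage change in T = (0.8407 − 1) × 100% = -15.9%.

-15.9%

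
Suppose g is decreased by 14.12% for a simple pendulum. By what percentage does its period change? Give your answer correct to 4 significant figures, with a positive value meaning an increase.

7.908%

T ∝ 1/√g, so T'/T = 1/√(0.85880) = 1.0791.
Percentage change in T = (1.0791 − 1) × 100% = 7.908%.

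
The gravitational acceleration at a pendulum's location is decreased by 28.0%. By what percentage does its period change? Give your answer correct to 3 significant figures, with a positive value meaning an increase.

T ∝ 1/√g, so T'/T = 1/√(0.7200) = 1.179.
Percentage change in T = (1.179 − 1) × 100% = 17.9%.

17.9%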